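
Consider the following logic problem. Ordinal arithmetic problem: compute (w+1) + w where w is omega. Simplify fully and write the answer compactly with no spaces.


Compute (w+1) + w.
Ordinal + is associative but NOT commutative; for finite n>0, n + w = w but w + n stays w+n.
(w+1) + w = w + (1+w) = w + w = w*2 (the finite tail 1 is absorbed by the right w).
Result = w*2

w*2


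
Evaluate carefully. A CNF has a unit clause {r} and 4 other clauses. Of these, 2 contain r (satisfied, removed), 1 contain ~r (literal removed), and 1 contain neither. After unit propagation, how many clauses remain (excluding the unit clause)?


Satisfied (removed): 2
Shortened (remain): 1
Unchanged (remain): 1
Remaining = 1 + 1 = 2

2


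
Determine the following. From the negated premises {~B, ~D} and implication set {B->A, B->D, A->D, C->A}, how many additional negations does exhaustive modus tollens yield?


Initial negated facts: {~B, ~D}
Apply modus tollens to closure:
  ~D and A->D  =>  ~A
  ~A and C->A  =>  ~C
Final negated: {~A, ~B, ~C, ~D}
New negations: {~A, ~C}
Count = 2

2


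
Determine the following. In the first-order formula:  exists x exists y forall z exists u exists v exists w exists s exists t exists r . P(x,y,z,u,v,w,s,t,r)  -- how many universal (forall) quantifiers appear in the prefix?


Quantifier prefix: exists x exists y forall z exists u exists v exists w exists s exists t exists r
Mark each quantifier type:
  E E U E E E E E E
Universal count = 1, Existential count = 8
Asked for universal (forall) quantifiers: 1

1


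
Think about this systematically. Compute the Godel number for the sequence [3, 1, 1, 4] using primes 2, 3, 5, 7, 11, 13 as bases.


Encode each element as an exponent of the corresponding prime:
  2^3 = 8
  3^1 = 3
  5^1 = 5
  7^4 = 2401
Product = 8 * 3 * 5 * 2401 = 288120

288120


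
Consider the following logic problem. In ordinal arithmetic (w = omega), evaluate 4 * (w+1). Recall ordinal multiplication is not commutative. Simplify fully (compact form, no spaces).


Compute 4 * (w+1).
Ordinal * is associative and left-distributive over +, but NOT commutative; for finite n>1, n*w = w but w*n stays w*n.
By left-distributivity: 4 * (w+1) = 4*w + 4*1 = w + 4 = w+4.
Result = w+4

w+4


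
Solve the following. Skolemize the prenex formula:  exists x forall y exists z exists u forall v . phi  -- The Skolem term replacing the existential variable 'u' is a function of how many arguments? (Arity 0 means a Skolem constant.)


Quantifier prefix: exists x forall y exists z exists u forall v
'u' is existentially quantified at position 4.
Universal variables preceding it: y
Skolem function arity = 1

1


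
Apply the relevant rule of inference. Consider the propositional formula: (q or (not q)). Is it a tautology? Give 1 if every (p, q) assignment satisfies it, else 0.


Check all 4 assignments:
p=0, q=0: 1
p=0, q=1: 1
p=1, q=0: 1
p=1, q=1: 1
Satisfying count = 4/4.
Tautology iff count = 4: yes.

1


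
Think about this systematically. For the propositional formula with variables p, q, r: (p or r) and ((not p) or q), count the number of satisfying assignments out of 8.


Evaluate all 8 assignments for p, q, r:
p=0, q=0, r=0: 0
p=0, q=0, r=1: 1
p=0, q=1, r=0: 0
p=0, q=1, r=1: 1
p=1, q=0, r=0: 0
p=1, q=0, r=1: 0
p=1, q=1, r=0: 1
p=1, q=1, r=1: 1
Satisfying count = 4

4


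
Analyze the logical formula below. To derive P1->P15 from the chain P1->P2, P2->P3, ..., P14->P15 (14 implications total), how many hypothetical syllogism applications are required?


With 14 implications in a chain connecting 15 propositions:
P1->P2, P2->P3, ..., P14->P15
Steps needed = (number of implications) - 1 = 14 - 1 = 13

13


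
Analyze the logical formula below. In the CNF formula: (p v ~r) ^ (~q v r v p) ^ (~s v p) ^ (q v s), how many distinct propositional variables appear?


Identify each variable that appears in the formula.
Variables found: p, q, r, s
Count = 4

4


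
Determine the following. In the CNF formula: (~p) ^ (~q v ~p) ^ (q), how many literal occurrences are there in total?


Counting literals in each clause:
Clause 1: 1 literal(s)
Clause 2: 2 literal(s)
Clause 3: 1 literal(s)
Total = 4

4


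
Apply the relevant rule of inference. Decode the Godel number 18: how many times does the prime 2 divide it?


Factorize 18 by dividing by 2 repeatedly.
Division steps: 2 divides 18 exactly 1 time(s).
Exponent of 2 = 1

1


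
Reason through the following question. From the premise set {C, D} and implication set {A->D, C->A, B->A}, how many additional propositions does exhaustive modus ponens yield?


Initial facts: {C, D}
Apply modus ponens to closure:
  C and C->A  =>  A
Final known: {A, C, D}
New propositions: {A}
Count = 1

1


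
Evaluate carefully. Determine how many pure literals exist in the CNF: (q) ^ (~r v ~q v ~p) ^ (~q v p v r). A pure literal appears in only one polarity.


Check each variable for pure literal status:
p: mixed (not pure)
q: mixed (not pure)
r: mixed (not pure)
Pure literal count = 0

0


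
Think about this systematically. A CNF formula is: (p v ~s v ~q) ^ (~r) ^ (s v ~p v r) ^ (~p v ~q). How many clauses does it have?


A CNF formula is a conjunction of clauses.
Clauses are separated by ^.
Counting the conjuncts: 4 clauses.

4


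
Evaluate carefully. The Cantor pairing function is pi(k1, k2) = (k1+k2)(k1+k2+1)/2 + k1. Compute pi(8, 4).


k1 + k2 = 12
(k1+k2)(k1+k2+1)/2 = 12 * 13 / 2 = 78
pi = 78 + 8 = 86

86


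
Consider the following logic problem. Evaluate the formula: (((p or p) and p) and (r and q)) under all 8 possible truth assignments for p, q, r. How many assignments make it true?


Check all 8 assignments:
p=0, q=0, r=0: 0
p=0, q=0, r=1: 0
p=0, q=1, r=0: 0
p=0, q=1, r=1: 0
p=1, q=0, r=0: 0
p=1, q=0, r=1: 0
p=1, q=1, r=0: 0
p=1, q=1, r=1: 1
Count of True = 1

1


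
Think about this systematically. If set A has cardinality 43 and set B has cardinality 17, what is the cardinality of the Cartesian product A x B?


The Cartesian product A x B contains all ordered pairs (a, b).
|A x B| = |A| * |B| = 43 * 17 = 731

731


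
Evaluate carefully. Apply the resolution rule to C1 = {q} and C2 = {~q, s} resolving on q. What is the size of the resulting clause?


Remove q from C1 and ~q from C2.
C1 remainder: {}
C2 remainder: {s}
Union (resolvent): {s}
Resolvent has 1 literal(s).

1


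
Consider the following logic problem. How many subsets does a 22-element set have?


The power set of a set with n elements has 2^n elements.
|P(S)| = 2^22 = 4194304

4194304


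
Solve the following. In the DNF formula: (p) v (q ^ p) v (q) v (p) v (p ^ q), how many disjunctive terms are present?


A DNF formula is a disjunction of terms (conjunctions).
Terms are separated by v.
Counting the disjuncts: 5 terms.

5


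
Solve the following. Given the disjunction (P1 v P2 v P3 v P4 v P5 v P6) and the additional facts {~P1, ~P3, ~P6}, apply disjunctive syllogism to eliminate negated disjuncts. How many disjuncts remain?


Original disjuncts (6): P1, P2, P3, P4, P5, P6
Negated (eliminate): ~P1, ~P3, ~P6
Remaining disjuncts: P2, P4, P5
Count = 6 - 3 = 3

3


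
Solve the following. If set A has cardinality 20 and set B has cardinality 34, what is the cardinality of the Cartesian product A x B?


The Cartesian product A x B contains all ordered pairs (a, b).
|A x B| = |A| * |B| = 20 * 34 = 680

680


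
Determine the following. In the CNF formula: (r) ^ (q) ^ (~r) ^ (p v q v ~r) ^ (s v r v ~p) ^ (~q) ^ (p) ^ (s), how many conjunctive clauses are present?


A CNF formula is a conjunction of clauses.
Clauses are separated by ^.
Counting the conjuncts: 8 clauses.

8


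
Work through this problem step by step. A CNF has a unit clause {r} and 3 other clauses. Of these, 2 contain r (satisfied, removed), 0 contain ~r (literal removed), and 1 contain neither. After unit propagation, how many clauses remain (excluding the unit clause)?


Satisfied (removed): 2
Shortened (remain): 0
Unchanged (remain): 1
Remaining = 0 + 1 = 1

1


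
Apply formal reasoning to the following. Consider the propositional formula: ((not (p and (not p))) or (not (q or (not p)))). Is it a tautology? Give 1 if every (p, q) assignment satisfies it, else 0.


Check all 4 assignments:
p=0, q=0: 1
p=0, q=1: 1
p=1, q=0: 1
p=1, q=1: 1
Satisfying count = 4/4.
Tautology iff count = 4: yes.

1


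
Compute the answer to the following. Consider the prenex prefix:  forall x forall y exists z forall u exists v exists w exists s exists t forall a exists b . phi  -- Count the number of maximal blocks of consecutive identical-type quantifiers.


Quantifier-type sequence: A A E A E E E E A E  (A=forall, E=exists)
Group into maximal same-type runs:
  Ax2 | Ex1 | Ax1 | Ex4 | Ax1 | Ex1
Number of blocks = 6

6


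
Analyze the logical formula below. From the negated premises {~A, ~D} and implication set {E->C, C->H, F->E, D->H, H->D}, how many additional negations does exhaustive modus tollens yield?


Initial negated facts: {~A, ~D}
Apply modus tollens to closure:
  ~D and H->D  =>  ~H
  ~H and C->H  =>  ~C
  ~C and E->C  =>  ~E
  ~E and F->E  =>  ~F
Final negated: {~A, ~C, ~D, ~E, ~F, ~H}
New negations: {~C, ~E, ~F, ~H}
Count = 4

4


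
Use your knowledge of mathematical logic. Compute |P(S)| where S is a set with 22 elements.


The power set of a set with n elements has 2^n elements.
|P(S)| = 2^22 = 4194304

4194304


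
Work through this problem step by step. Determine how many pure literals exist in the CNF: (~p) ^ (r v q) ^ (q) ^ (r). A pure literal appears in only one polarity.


Check each variable for pure literal status:
p: pure negative
q: pure positive
r: pure positive
Pure literal count = 3

3


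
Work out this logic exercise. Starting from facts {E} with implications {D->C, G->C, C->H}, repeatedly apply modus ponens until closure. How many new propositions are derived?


Initial facts: {E}
Apply modus ponens to closure:
  (no implication fires)
Final known: {E}
New propositions: {(none)}
Count = 0

0


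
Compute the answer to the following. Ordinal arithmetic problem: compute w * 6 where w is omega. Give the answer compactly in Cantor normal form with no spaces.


Compute w * 6.
Ordinal * is associative and left-distributive over +, but NOT commutative; for finite n>1, n*w = w but w*n stays w*n.
w * 6 means 6 copies of w concatenated: w*6.
Result = w*6

w*6


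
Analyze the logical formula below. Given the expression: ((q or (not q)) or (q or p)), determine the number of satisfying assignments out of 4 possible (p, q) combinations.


Check all 4 assignments:
p=0, q=0: 1
p=0, q=1: 1
p=1, q=0: 1
p=1, q=1: 1
Count of True = 4

4


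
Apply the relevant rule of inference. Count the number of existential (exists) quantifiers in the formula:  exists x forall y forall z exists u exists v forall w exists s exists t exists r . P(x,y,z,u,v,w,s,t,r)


Quantifier prefix: exists x forall y forall z exists u exists v forall w exists s exists t exists r
Mark each quantifier type:
  E U U E E U E E E
Universal count = 3, Existential count = 6
Asked for existential (exists) quantifiers: 6

6


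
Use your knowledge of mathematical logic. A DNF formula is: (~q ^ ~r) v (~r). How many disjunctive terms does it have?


A DNF formula is a disjunction of terms (conjunctions).
Terms are separated by v.
Counting the disjuncts: 2 terms.

2


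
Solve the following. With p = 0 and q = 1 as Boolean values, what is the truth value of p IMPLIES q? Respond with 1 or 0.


p = 0, q = 1
Operation: p IMPLIES q
Evaluate: 0 IMPLIES 1 = 1

1


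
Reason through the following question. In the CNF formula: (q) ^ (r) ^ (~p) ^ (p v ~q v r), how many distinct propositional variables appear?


Identify each variable that appears in the formula.
Variables found: p, q, r
Count = 3

3


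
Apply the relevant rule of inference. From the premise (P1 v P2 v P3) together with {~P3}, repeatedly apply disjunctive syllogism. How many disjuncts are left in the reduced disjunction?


Original disjuncts (3): P1, P2, P3
Negated (eliminate): ~P3
Remaining disjuncts: P1, P2
Count = 3 - 1 = 2

2


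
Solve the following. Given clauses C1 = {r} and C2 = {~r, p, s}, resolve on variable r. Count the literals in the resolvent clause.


Remove r from C1 and ~r from C2.
C1 remainder: {}
C2 remainder: {p, s}
Union (resolvent): {p, s}
Resolvent has 2 literal(s).

2


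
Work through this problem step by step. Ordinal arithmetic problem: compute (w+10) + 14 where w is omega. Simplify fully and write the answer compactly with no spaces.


Compute (w+10) + 14.
Ordinal + is associative but NOT commutative; for finite n>0, n + w = w but w + n stays w+n.
By associativity: (w+10) + 14 = w + (10+14) = w+24.
Result = w+24

w+24


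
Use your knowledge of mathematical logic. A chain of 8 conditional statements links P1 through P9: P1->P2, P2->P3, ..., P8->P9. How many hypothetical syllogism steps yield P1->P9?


With 8 implications in a chain connecting 9 propositions:
P1->P2, P2->P3, ..., P8->P9
Steps needed = (number of implications) - 1 = 8 - 1 = 7

7


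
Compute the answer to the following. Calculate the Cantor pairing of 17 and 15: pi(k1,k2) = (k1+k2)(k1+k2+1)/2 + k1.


k1 + k2 = 32
(k1+k2)(k1+k2+1)/2 = 32 * 33 / 2 = 528
pi = 528 + 17 = 545

545


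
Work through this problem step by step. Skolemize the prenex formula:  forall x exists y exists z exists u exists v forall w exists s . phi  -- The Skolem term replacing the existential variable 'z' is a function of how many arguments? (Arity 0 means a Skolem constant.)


Quantifier prefix: forall x exists y exists z exists u exists v forall w exists s
'z' is existentially quantified at position 3.
Universal variables preceding it: x
Skolem function arity = 1

1


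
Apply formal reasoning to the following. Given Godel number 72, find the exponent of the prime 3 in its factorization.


Factorize 72 by dividing by 3 repeatedly.
Division steps: 3 divides 72 exactly 2 time(s).
Exponent of 3 = 2

2


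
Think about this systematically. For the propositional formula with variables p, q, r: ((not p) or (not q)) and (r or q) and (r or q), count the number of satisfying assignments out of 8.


Evaluate all 8 assignments for p, q, r:
p=0, q=0, r=0: 0
p=0, q=0, r=1: 1
p=0, q=1, r=0: 1
p=0, q=1, r=1: 1
p=1, q=0, r=0: 0
p=1, q=0, r=1: 1
p=1, q=1, r=0: 0
p=1, q=1, r=1: 0
Satisfying count = 4

4


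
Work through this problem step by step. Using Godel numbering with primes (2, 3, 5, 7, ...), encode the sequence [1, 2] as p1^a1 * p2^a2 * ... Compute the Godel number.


Encode each element as an exponent of the corresponding prime:
  2^1 = 2
  3^2 = 9
Product = 2 * 9 = 18

18


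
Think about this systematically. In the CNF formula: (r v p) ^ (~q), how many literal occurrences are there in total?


Counting literals in each clause:
Clause 1: 2 literal(s)
Clause 2: 1 literal(s)
Total = 3

3


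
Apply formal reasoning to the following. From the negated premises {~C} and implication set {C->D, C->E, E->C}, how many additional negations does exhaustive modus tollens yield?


Initial negated facts: {~C}
Apply modus tollens to closure:
  ~C and E->C  =>  ~E
Final negated: {~C, ~E}
New negations: {~E}
Count = 1

1


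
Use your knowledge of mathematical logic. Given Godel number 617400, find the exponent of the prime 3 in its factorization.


Factorize 617400 by dividing by 3 repeatedly.
Division steps: 3 divides 617400 exactly 2 time(s).
Exponent of 3 = 2

2


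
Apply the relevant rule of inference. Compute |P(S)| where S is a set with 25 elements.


The power set of a set with n elements has 2^n elements.
|P(S)| = 2^25 = 33554432

33554432


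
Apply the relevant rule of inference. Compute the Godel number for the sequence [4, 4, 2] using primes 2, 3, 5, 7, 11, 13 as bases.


Encode each element as an exponent of the corresponding prime:
  2^4 = 16
  3^4 = 81
  5^2 = 25
Product = 16 * 81 * 25 = 32400

32400


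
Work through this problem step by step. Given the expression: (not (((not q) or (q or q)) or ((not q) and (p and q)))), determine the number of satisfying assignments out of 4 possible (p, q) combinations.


Check all 4 assignments:
p=0, q=0: 0
p=0, q=1: 0
p=1, q=0: 0
p=1, q=1: 0
Count of True = 0

0


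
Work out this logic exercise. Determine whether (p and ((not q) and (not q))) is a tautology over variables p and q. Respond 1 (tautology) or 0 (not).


Check all 4 assignments:
p=0, q=0: 0
p=0, q=1: 0
p=1, q=0: 1
p=1, q=1: 0
Satisfying count = 1/4.
Tautology iff count = 4: no.

0


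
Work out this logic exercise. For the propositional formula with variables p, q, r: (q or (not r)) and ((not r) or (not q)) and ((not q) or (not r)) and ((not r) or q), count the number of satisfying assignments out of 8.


Evaluate all 8 assignments for p, q, r:
p=0, q=0, r=0: 1
p=0, q=0, r=1: 0
p=0, q=1, r=0: 1
p=0, q=1, r=1: 0
p=1, q=0, r=0: 1
p=1, q=0, r=1: 0
p=1, q=1, r=0: 1
p=1, q=1, r=1: 0
Satisfying count = 4

4


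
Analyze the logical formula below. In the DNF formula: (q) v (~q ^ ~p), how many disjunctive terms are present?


A DNF formula is a disjunction of terms (conjunctions).
Terms are separated by v.
Counting the disjuncts: 2 terms.

2


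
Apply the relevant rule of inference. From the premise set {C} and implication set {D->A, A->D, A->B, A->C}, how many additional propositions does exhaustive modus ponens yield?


Initial facts: {C}
Apply modus ponens to closure:
  (no implication fires)
Final known: {C}
New propositions: {(none)}
Count = 0

0


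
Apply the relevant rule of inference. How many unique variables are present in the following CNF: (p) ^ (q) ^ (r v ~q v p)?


Identify each variable that appears in the formula.
Variables found: p, q, r
Count = 3

3


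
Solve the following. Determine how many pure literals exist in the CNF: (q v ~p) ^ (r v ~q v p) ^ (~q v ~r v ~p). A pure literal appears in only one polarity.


Check each variable for pure literal status:
p: mixed (not pure)
q: mixed (not pure)
r: mixed (not pure)
Pure literal count = 0

0


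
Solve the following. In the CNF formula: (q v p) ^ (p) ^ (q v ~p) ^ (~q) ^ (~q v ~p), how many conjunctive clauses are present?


A CNF formula is a conjunction of clauses.
Clauses are separated by ^.
Counting the conjuncts: 5 clauses.

5


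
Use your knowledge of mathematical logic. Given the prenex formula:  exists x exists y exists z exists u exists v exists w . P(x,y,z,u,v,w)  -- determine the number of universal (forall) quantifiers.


Quantifier prefix: exists x exists y exists z exists u exists v exists w
Mark each quantifier type:
  E E E E E E
Universal count = 0, Existential count = 6
Asked for universal (forall) quantifiers: 0

0


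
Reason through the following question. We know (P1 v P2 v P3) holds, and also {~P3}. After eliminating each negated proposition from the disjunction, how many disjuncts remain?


Original disjuncts (3): P1, P2, P3
Negated (eliminate): ~P3
Remaining disjuncts: P1, P2
Count = 3 - 1 = 2

2


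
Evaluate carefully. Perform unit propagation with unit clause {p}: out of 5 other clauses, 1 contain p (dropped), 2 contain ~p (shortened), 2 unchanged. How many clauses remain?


Satisfied (removed): 1
Shortened (remain): 2
Unchanged (remain): 2
Remaining = 2 + 2 = 4

4


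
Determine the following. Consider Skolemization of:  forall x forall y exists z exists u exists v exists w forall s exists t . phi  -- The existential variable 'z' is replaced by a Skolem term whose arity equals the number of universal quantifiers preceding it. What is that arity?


Quantifier prefix: forall x forall y exists z exists u exists v exists w forall s exists t
'z' is existentially quantified at position 3.
Universal variables preceding it: x, y
Skolem function arity = 2

2


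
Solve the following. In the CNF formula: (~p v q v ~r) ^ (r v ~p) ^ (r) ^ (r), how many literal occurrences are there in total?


Counting literals in each clause:
Clause 1: 3 literal(s)
Clause 2: 2 literal(s)
Clause 3: 1 literal(s)
Clause 4: 1 literal(s)
Total = 7

7


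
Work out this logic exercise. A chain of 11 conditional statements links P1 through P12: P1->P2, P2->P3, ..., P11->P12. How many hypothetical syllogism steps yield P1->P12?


With 11 implications in a chain connecting 12 propositions:
P1->P2, P2->P3, ..., P11->P12
Steps needed = (number of implications) - 1 = 11 - 1 = 10

10


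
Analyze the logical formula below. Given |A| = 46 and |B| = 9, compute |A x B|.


The Cartesian product A x B contains all ordered pairs (a, b).
|A x B| = |A| * |B| = 46 * 9 = 414

414


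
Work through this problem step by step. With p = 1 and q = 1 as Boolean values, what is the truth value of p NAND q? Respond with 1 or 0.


p = 1, q = 1
Operation: p NAND q
Evaluate: 1 NAND 1 = 0

0


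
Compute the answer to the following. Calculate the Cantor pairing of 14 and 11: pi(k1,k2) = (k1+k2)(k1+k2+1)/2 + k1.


k1 + k2 = 25
(k1+k2)(k1+k2+1)/2 = 25 * 26 / 2 = 325
pi = 325 + 14 = 339

339


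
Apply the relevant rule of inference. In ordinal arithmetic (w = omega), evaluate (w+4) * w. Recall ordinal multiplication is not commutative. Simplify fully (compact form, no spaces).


Compute (w+4) * w.
Ordinal * is associative and left-distributive over +, but NOT commutative; for finite n>1, n*w = w but w*n stays w*n.
(w+4) * w = sup{(w+4)*k : k<w} = sup{w*k+4} = w^2 (the +4 tail is absorbed in the limit).
Result = w^2

w^2


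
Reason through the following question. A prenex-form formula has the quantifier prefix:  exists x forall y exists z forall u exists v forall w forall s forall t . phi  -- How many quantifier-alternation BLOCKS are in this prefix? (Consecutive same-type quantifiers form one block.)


Quantifier-type sequence: E A E A E A A A  (A=forall, E=exists)
Group into maximal same-type runs:
  Ex1 | Ax1 | Ex1 | Ax1 | Ex1 | Ax3
Number of blocks = 6

6


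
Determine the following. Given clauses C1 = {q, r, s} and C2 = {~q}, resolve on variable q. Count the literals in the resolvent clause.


Remove q from C1 and ~q from C2.
C1 remainder: {r, s}
C2 remainder: {}
Union (resolvent): {r, s}
Resolvent has 2 literal(s).

2


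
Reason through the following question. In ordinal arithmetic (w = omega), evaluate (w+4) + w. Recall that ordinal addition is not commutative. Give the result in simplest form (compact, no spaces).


Compute (w+4) + w.
Ordinal + is associative but NOT commutative; for finite n>0, n + w = w but w + n stays w+n.
(w+4) + w = w + (4+w) = w + w = w*2 (the finite tail 4 is absorbed by the right w).
Result = w*2

w*2


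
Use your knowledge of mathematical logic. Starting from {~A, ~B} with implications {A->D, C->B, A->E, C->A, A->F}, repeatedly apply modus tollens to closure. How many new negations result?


Initial negated facts: {~A, ~B}
Apply modus tollens to closure:
  ~B and C->B  =>  ~C
Final negated: {~A, ~B, ~C}
New negations: {~C}
Count = 1

1


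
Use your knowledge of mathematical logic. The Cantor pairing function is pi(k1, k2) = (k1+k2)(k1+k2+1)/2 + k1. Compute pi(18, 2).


k1 + k2 = 20
(k1+k2)(k1+k2+1)/2 = 20 * 21 / 2 = 210
pi = 210 + 18 = 228

228


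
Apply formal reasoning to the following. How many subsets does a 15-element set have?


The power set of a set with n elements has 2^n elements.
|P(S)| = 2^15 = 32768

32768


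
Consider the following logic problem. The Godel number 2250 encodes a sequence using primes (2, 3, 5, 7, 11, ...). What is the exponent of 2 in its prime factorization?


Factorize 2250 by dividing by 2 repeatedly.
Division steps: 2 divides 2250 exactly 1 time(s).
Exponent of 2 = 1

1


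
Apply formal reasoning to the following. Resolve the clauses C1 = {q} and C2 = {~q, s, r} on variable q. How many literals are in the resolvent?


Remove q from C1 and ~q from C2.
C1 remainder: {}
C2 remainder: {s, r}
Union (resolvent): {r, s}
Resolvent has 2 literal(s).

2


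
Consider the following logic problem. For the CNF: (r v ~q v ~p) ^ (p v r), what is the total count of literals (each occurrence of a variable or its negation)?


Counting literals in each clause:
Clause 1: 3 literal(s)
Clause 2: 2 literal(s)
Total = 5

5


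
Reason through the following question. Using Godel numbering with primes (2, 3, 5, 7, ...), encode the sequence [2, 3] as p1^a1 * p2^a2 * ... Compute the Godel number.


Encode each element as an exponent of the corresponding prime:
  2^2 = 4
  3^3 = 27
Product = 4 * 27 = 108

108


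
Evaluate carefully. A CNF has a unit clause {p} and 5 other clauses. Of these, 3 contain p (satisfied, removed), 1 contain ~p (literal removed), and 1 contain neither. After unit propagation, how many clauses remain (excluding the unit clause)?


Satisfied (removed): 3
Shortened (remain): 1
Unchanged (remain): 1
Remaining = 1 + 1 = 2

2


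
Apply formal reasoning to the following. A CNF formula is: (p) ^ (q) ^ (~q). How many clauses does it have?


A CNF formula is a conjunction of clauses.
Clauses are separated by ^.
Counting the conjuncts: 3 clauses.

3


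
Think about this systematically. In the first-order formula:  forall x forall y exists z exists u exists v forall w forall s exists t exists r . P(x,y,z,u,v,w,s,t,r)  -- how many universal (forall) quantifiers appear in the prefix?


Quantifier prefix: forall x forall y exists z exists u exists v forall w forall s exists t exists r
Mark each quantifier type:
  U U E E E U U E E
Universal count = 4, Existential count = 5
Asked for universal (forall) quantifiers: 4

4


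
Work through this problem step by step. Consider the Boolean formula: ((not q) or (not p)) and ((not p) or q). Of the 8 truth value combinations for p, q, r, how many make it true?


Evaluate all 8 assignments for p, q, r:
p=0, q=0, r=0: 1
p=0, q=0, r=1: 1
p=0, q=1, r=0: 1
p=0, q=1, r=1: 1
p=1, q=0, r=0: 0
p=1, q=0, r=1: 0
p=1, q=1, r=0: 0
p=1, q=1, r=1: 0
Satisfying count = 4

4


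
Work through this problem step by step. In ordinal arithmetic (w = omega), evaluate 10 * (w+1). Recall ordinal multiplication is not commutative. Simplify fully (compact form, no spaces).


Compute 10 * (w+1).
Ordinal * is associative and left-distributive over +, but NOT commutative; for finite n>1, n*w = w but w*n stays w*n.
By left-distributivity: 10 * (w+1) = 10*w + 10*1 = w + 10 = w+10.
Result = w+10

w+10


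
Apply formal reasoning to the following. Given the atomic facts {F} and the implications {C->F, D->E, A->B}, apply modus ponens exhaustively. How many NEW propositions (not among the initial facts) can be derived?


Initial facts: {F}
Apply modus ponens to closure:
  (no implication fires)
Final known: {F}
New propositions: {(none)}
Count = 0

0


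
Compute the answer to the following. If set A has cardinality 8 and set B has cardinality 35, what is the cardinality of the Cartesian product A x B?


The Cartesian product A x B contains all ordered pairs (a, b).
|A x B| = |A| * |B| = 8 * 35 = 280

280


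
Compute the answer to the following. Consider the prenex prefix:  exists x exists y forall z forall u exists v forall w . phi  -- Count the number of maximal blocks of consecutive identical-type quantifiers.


Quantifier-type sequence: E E A A E A  (A=forall, E=exists)
Group into maximal same-type runs:
  Ex2 | Ax2 | Ex1 | Ax1
Number of blocks = 4

4


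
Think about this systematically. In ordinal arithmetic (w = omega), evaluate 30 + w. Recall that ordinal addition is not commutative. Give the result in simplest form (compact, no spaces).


Compute 30 + w.
Ordinal + is associative but NOT commutative; for finite n>0, n + w = w but w + n stays w+n.
Any finite left addend is absorbed by w on the right: 30 + w = w.
Result = w

w


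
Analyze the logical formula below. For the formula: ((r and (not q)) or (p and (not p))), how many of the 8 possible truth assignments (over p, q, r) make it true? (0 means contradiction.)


Check all 8 assignments:
p=0, q=0, r=0: 0
p=0, q=0, r=1: 1
p=0, q=1, r=0: 0
p=0, q=1, r=1: 0
p=1, q=0, r=0: 0
p=1, q=0, r=1: 1
p=1, q=1, r=0: 0
p=1, q=1, r=1: 0
Count of True = 2

2


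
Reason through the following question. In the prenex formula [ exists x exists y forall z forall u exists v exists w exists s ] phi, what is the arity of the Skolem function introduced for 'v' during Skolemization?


Quantifier prefix: exists x exists y forall z forall u exists v exists w exists s
'v' is existentially quantified at position 5.
Universal variables preceding it: z, u
Skolem function arity = 2

2


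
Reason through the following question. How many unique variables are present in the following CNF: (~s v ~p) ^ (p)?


Identify each variable that appears in the formula.
Variables found: p, s
Count = 2

2


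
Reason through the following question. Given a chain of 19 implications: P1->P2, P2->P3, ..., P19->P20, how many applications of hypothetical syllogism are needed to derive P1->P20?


With 19 implications in a chain connecting 20 propositions:
P1->P2, P2->P3, ..., P19->P20
Steps needed = (number of implications) - 1 = 19 - 1 = 18

18


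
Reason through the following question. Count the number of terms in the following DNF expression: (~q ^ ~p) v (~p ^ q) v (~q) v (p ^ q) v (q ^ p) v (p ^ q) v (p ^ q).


A DNF formula is a disjunction of terms (conjunctions).
Terms are separated by v.
Counting the disjuncts: 7 terms.

7


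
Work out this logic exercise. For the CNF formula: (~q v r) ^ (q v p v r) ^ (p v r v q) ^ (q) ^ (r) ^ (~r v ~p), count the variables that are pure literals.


Check each variable for pure literal status:
p: mixed (not pure)
q: mixed (not pure)
r: mixed (not pure)
Pure literal count = 0

0


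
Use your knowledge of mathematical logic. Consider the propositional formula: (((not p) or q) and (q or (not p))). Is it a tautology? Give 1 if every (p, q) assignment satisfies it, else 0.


Check all 4 assignments:
p=0, q=0: 1
p=0, q=1: 1
p=1, q=0: 0
p=1, q=1: 1
Satisfying count = 3/4.
Tautology iff count = 4: no.

0


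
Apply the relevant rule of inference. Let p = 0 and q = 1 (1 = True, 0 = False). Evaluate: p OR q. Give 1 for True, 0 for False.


p = 0, q = 1
Operation: p OR q
Evaluate: 0 OR 1 = 1

1


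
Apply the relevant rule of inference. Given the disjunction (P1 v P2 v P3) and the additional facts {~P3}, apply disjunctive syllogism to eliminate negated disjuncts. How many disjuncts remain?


Original disjuncts (3): P1, P2, P3
Negated (eliminate): ~P3
Remaining disjuncts: P1, P2
Count = 3 - 1 = 2

2


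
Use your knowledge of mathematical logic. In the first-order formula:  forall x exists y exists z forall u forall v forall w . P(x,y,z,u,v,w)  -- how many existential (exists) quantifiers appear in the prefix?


Quantifier prefix: forall x exists y exists z forall u forall v forall w
Mark each quantifier type:
  U E E U U U
Universal count = 4, Existential count = 2
Asked for existential (exists) quantifiers: 2

2


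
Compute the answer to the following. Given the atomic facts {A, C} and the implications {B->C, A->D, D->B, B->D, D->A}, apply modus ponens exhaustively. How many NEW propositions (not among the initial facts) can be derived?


Initial facts: {A, C}
Apply modus ponens to closure:
  A and A->D  =>  D
  D and D->B  =>  B
Final known: {A, B, C, D}
New propositions: {B, D}
Count = 2

2


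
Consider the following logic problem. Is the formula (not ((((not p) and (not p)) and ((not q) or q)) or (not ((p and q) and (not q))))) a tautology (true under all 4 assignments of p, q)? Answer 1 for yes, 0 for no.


Check all 4 assignments:
p=0, q=0: 0
p=0, q=1: 0
p=1, q=0: 0
p=1, q=1: 0
Satisfying count = 0/4.
Tautology iff count = 4: no.

0


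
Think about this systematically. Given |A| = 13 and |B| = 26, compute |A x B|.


The Cartesian product A x B contains all ordered pairs (a, b).
|A x B| = |A| * |B| = 13 * 26 = 338

338


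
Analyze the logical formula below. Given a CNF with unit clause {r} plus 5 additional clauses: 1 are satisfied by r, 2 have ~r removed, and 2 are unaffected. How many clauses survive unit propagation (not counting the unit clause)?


Satisfied (removed): 1
Shortened (remain): 2
Unchanged (remain): 2
Remaining = 2 + 2 = 4

4


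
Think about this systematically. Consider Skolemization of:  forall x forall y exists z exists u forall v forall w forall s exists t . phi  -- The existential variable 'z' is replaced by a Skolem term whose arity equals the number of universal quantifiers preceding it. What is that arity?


Quantifier prefix: forall x forall y exists z exists u forall v forall w forall s exists t
'z' is existentially quantified at position 3.
Universal variables preceding it: x, y
Skolem function arity = 2

2


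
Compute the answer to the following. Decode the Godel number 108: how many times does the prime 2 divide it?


Factorize 108 by dividing by 2 repeatedly.
Division steps: 2 divides 108 exactly 2 time(s).
Exponent of 2 = 2

2


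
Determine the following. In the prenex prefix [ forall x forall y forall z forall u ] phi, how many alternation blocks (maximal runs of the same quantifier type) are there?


Quantifier-type sequence: A A A A  (A=forall, E=exists)
Group into maximal same-type runs:
  Ax4
Number of blocks = 1

1


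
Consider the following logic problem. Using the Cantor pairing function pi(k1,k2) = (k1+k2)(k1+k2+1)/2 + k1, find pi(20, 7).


k1 + k2 = 27
(k1+k2)(k1+k2+1)/2 = 27 * 28 / 2 = 378
pi = 378 + 20 = 398

398


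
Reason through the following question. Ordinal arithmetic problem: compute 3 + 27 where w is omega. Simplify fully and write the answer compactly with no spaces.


Compute 3 + 27.
Ordinal + is associative but NOT commutative; for finite n>0, n + w = w but w + n stays w+n.
Both operands finite; ordinal + agrees with natural +: 3 + 27 = 30.
Result = 30

30


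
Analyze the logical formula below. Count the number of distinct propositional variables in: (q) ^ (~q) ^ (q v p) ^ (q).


Identify each variable that appears in the formula.
Variables found: p, q
Count = 2

2


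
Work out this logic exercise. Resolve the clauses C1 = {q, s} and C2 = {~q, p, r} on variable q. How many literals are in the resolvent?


Remove q from C1 and ~q from C2.
C1 remainder: {s}
C2 remainder: {p, r}
Union (resolvent): {p, r, s}
Resolvent has 3 literal(s).

3


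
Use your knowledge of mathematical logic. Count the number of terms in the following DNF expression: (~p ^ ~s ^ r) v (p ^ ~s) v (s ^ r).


A DNF formula is a disjunction of terms (conjunctions).
Terms are separated by v.
Counting the disjuncts: 3 terms.

3


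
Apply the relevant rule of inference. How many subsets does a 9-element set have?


The power set of a set with n elements has 2^n elements.
|P(S)| = 2^9 = 512

512


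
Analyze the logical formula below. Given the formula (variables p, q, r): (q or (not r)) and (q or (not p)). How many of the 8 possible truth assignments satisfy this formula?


Evaluate all 8 assignments for p, q, r:
p=0, q=0, r=0: 1
p=0, q=0, r=1: 0
p=0, q=1, r=0: 1
p=0, q=1, r=1: 1
p=1, q=0, r=0: 0
p=1, q=0, r=1: 0
p=1, q=1, r=0: 1
p=1, q=1, r=1: 1
Satisfying count = 5

5


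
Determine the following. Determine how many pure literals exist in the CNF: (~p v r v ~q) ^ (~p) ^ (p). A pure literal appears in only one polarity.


Check each variable for pure literal status:
p: mixed (not pure)
q: pure negative
r: pure positive
Pure literal count = 2

2


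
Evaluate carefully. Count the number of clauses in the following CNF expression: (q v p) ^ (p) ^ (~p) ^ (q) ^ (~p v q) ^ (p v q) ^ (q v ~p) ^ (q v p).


A CNF formula is a conjunction of clauses.
Clauses are separated by ^.
Counting the conjuncts: 8 clauses.

8


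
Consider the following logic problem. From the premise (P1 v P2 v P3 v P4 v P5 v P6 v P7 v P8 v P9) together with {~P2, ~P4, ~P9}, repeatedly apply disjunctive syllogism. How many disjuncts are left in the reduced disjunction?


Original disjuncts (9): P1, P2, P3, P4, P5, P6, P7, P8, P9
Negated (eliminate): ~P2, ~P4, ~P9
Remaining disjuncts: P1, P3, P5, P6, P7, P8
Count = 9 - 3 = 6

6


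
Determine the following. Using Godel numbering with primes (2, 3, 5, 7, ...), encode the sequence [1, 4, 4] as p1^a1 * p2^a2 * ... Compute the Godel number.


Encode each element as an exponent of the corresponding prime:
  2^1 = 2
  3^4 = 81
  5^4 = 625
Product = 2 * 81 * 625 = 101250

101250


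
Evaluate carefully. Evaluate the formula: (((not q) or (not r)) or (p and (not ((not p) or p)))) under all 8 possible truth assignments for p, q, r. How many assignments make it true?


Check all 8 assignments:
p=0, q=0, r=0: 1
p=0, q=0, r=1: 1
p=0, q=1, r=0: 1
p=0, q=1, r=1: 0
p=1, q=0, r=0: 1
p=1, q=0, r=1: 1
p=1, q=1, r=0: 1
p=1, q=1, r=1: 0
Count of True = 6

6


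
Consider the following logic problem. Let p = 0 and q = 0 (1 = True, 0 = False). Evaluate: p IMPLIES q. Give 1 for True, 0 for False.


p = 0, q = 0
Operation: p IMPLIES q
Evaluate: 0 IMPLIES 0 = 1

1


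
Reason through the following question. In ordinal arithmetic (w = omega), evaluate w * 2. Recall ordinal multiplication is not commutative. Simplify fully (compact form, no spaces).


Compute w * 2.
Ordinal * is associative and left-distributive over +, but NOT commutative; for finite n>1, n*w = w but w*n stays w*n.
w * 2 means 2 copies of w concatenated: w*2.
Result = w*2

w*2


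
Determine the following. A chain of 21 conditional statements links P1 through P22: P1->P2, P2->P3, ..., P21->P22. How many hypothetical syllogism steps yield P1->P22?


With 21 implications in a chain connecting 22 propositions:
P1->P2, P2->P3, ..., P21->P22
Steps needed = (number of implications) - 1 = 21 - 1 = 20

20


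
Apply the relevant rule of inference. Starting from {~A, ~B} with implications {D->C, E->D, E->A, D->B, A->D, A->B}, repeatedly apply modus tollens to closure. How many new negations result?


Initial negated facts: {~A, ~B}
Apply modus tollens to closure:
  ~A and E->A  =>  ~E
  ~B and D->B  =>  ~D
Final negated: {~A, ~B, ~D, ~E}
New negations: {~D, ~E}
Count = 2

2


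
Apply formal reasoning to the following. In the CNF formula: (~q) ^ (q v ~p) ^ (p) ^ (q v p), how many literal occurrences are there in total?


Counting literals in each clause:
Clause 1: 1 literal(s)
Clause 2: 2 literal(s)
Clause 3: 1 literal(s)
Clause 4: 2 literal(s)
Total = 6

6


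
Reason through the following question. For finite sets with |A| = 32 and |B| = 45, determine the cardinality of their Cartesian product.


The Cartesian product A x B contains all ordered pairs (a, b).
|A x B| = |A| * |B| = 32 * 45 = 1440

1440


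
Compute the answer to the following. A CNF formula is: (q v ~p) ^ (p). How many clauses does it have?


A CNF formula is a conjunction of clauses.
Clauses are separated by ^.
Counting the conjuncts: 2 clauses.

2


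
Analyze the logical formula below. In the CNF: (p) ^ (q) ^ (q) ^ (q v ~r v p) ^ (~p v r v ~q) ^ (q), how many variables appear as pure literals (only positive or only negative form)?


Check each variable for pure literal status:
p: mixed (not pure)
q: mixed (not pure)
r: mixed (not pure)
Pure literal count = 0

0


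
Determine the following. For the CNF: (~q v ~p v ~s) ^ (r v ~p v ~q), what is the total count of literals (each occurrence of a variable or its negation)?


Counting literals in each clause:
Clause 1: 3 literal(s)
Clause 2: 3 literal(s)
Total = 6

6


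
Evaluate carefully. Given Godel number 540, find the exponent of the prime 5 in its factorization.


Factorize 540 by dividing by 5 repeatedly.
Division steps: 5 divides 540 exactly 1 time(s).
Exponent of 5 = 1

1
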